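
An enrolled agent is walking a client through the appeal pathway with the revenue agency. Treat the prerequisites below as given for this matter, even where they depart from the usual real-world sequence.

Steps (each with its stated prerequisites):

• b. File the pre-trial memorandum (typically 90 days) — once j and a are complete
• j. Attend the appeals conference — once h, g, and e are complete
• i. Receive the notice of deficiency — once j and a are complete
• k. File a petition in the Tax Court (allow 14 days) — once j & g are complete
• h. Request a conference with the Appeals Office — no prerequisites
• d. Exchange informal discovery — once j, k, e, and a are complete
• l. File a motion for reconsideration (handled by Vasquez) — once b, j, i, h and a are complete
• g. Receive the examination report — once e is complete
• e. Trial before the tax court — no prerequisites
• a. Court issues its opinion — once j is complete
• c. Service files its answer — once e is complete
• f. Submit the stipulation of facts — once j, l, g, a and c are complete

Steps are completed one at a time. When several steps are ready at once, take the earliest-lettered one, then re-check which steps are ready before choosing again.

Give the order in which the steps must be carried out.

e → c → g → h → j → a → b → i → k → d → l → f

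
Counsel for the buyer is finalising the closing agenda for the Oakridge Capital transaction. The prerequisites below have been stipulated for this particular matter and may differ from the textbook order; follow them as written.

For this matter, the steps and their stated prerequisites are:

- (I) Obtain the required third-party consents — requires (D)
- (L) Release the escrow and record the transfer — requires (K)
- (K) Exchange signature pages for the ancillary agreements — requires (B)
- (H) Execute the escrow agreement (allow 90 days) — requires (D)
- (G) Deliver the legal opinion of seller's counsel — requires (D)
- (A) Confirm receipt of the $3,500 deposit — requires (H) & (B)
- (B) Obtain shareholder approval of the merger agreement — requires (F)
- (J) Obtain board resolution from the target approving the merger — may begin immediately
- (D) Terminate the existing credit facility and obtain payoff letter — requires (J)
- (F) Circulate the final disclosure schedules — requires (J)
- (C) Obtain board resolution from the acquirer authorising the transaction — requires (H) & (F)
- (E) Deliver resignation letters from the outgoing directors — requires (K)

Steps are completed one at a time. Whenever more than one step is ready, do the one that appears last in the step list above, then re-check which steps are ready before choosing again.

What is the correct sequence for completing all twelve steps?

(J) → (F) → (D) → (B) → (G) → (H) → (C) → (A) → (K) → (E) → (L) → (I)

Only (J) has no prerequisites, so it is first.
Ready: (F) and (D). (F) is listed later → (F).
Ready: (D) and (B). (D) is listed later → (D).
(B), (G), (H) and (I) are all available; (B) is listed later → (B).
Ready: (G), (H), (K) and (I). (G) is listed later → (G).
Now (H), (K) and (I) have their prerequisites met. (H) is listed later, so (H) next.
Ready: (C), (A), (K) and (I). (C) is listed later → (C).
Ready: (A), (K) and (I). (A) is listed later → (A).
(K) and (I) are both available; (K) is listed later → (K).
Now (E), (L) and (I) have their prerequisites met. (E) is listed later, so (E) next.
Now (L) and (I) have their prerequisites met. (L) is listed later, so (L) next.
(I) needed (D), now all done → (I).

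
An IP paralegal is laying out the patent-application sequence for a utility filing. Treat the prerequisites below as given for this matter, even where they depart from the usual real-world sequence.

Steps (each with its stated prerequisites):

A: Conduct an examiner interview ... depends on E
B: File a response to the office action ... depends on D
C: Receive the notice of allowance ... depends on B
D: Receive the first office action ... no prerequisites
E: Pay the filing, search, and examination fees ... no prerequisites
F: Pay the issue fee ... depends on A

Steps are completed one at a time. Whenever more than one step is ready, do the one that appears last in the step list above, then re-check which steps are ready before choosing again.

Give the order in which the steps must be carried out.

E → D → B → C → A → F

Nothing is required for E and D. E is listed later → E first.
A now also ready, so the ready set is {D, A}; D is listed later → D.
Ready: B and A. B is listed later → B.
C now also ready, so the ready set is {C, A}; C is listed later → C.
That leaves A as the only ready step → A.
F is the only step now ready → F.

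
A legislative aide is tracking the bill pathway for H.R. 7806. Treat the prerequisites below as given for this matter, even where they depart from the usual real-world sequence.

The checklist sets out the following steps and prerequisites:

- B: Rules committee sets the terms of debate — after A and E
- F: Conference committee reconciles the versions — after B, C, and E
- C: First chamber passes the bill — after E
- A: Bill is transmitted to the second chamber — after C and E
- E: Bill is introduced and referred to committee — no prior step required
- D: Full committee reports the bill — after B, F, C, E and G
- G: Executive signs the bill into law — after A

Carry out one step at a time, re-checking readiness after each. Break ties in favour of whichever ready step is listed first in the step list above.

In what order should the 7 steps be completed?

E is the only step with nothing outstanding, so it goes first.
That leaves C as the only ready step → C.
Next only A has its prerequisites met → A.
Ready: B and G. B is listed earlier → B.
F now also ready, so the ready set is {F, G}; F is listed earlier → F.
G needed A, now all done → G.
D needed B, F, C, E and G, now all done → D.

E, C, A, B, F, G, D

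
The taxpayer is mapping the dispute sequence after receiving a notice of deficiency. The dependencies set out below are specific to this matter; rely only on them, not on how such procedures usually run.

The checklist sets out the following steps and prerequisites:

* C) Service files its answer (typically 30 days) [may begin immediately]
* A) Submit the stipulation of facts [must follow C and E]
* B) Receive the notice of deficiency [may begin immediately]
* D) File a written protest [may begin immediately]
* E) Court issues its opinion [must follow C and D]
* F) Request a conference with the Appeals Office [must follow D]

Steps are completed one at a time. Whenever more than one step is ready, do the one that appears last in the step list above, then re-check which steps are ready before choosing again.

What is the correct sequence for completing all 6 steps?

D F B C E A

Nothing is required for D, B and C. D is listed later → D first.
F now also ready, so the ready set is {F, B, C}; F is listed later → F.
Ready: B and C. B is listed later → B.
Next only C has its prerequisites met → C.
E is the only step now ready → E.
A needed E and C, now all done → A.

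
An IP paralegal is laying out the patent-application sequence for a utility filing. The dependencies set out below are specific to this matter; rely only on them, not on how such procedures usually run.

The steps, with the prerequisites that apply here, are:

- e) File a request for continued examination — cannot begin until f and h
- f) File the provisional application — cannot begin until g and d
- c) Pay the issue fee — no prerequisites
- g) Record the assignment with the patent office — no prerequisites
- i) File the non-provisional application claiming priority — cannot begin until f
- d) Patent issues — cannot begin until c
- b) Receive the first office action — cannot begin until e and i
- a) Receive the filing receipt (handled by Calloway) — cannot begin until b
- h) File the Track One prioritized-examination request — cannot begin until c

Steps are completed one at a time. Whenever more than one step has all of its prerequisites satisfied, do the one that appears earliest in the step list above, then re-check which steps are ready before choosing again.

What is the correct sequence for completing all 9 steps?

c, g, d, f, i, h, e, b, a

c and g have no prerequisites; c is listed earlier, so c is first.
d and h now also ready, so the ready set is {g, d, h}; g is listed earlier → g.
Now d and h have their prerequisites met. d is listed earlier, so d next.
f now also ready, so the ready set is {f, h}; f is listed earlier → f.
i now also ready, so the ready set is {i, h}; i is listed earlier → i.
h needed c, now all done → h.
e needed f and h, now all done → e.
b needed e and i, now all done → b.
That leaves a as the only ready step → a.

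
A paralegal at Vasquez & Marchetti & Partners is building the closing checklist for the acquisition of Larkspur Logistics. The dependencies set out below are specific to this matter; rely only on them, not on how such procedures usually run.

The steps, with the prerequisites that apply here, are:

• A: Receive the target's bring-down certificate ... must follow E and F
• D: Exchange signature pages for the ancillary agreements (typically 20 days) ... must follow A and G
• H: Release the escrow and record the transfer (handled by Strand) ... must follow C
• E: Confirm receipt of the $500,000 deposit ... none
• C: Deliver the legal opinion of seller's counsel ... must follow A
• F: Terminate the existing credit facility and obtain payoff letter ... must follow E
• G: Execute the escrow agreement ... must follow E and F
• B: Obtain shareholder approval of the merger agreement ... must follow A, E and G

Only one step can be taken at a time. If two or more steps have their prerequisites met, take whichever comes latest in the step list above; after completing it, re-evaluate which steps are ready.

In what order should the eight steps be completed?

E → F → G → A → B → C → H → D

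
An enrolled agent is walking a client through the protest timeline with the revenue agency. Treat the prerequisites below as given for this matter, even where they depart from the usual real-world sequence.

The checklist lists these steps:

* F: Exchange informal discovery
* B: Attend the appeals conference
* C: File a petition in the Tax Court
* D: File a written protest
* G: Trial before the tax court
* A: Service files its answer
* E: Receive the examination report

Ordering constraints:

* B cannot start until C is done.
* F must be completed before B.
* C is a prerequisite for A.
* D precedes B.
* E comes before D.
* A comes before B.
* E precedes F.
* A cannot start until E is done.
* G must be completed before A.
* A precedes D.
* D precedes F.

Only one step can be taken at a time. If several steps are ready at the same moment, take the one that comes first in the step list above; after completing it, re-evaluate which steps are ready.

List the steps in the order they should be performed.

C, G, E, A, D, F, B

C, G and E have no prerequisites; C is listed earlier, so C is first.
Ready: G and E. G is listed earlier → G.
Next only E has its prerequisites met → E.
Next only A has its prerequisites met → A.
Next only D has its prerequisites met → D.
F needed D and E, now all done → F.
B is the only step now ready → B.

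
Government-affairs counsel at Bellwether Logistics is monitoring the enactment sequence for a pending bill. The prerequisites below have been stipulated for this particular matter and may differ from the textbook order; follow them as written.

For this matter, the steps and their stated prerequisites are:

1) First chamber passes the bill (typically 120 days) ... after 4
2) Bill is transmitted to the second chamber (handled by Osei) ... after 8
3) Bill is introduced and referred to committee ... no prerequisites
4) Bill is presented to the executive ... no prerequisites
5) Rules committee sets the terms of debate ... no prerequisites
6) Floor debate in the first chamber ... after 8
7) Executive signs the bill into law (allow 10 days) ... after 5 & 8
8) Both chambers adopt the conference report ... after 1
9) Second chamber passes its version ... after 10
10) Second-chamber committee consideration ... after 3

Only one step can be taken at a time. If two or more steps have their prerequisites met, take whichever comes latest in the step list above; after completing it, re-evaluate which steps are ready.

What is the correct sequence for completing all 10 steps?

Nothing is required for 5, 4 and 3. 5 is listed later → 5 first.
Now 4 and 3 have their prerequisites met. 4 is listed later, so 4 next.
Ready: 3 and 1. 3 is listed later → 3.
10 and 1 are both available; 10 is listed later → 10.
9 now also ready, so the ready set is {9, 1}; 9 is listed later → 9.
1 needed 4, now all done → 1.
That leaves 8 as the only ready step → 8.
Now 7, 6 and 2 have their prerequisites met. 7 is listed later, so 7 next.
6 and 2 are both available; 6 is listed later → 6.
Next only 2 has its prerequisites met → 2.

5, 4, 3, 10, 9, 1, 8, 7, 6, 2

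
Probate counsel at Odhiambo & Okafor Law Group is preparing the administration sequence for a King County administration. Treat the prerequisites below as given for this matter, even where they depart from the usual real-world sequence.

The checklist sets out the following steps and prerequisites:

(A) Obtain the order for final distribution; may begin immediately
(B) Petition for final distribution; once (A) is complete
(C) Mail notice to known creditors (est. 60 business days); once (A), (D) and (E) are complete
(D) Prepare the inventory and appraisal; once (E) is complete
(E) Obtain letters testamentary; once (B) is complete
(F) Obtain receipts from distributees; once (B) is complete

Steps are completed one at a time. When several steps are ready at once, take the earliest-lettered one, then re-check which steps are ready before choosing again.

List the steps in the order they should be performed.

(A), (B), (E), (D), (C), (F)

(A) has no prerequisites → (A) first.
(B) needed (A), now all done → (B).
Now (E) and (F) have their prerequisites met. (E) has the earlier label, so (E) next.
(D) now also ready, so the ready set is {(D), (F)}; (D) has the earlier label → (D).
Ready: (C) and (F). (C) has the earlier label → (C).
That leaves (F) as the only ready step → (F).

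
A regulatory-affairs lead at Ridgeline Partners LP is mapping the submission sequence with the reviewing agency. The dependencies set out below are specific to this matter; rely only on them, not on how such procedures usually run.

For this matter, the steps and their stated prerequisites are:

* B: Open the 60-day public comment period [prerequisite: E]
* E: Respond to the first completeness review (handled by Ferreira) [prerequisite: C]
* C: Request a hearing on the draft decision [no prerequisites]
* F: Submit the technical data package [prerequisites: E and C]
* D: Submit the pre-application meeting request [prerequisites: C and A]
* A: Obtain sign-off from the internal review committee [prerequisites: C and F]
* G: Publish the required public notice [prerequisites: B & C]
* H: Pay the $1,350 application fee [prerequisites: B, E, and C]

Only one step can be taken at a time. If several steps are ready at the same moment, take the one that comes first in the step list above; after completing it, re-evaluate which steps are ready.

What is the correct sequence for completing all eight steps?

C has no prerequisites → C first.
That leaves E as the only ready step → E.
B and F are both available; B is listed earlier → B.
G and H now also ready, so the ready set is {F, G, H}; F is listed earlier → F.
A, G and H are all available; A is listed earlier → A.
D, G and H are all available; D is listed earlier → D.
Now G and H have their prerequisites met. G is listed earlier, so G next.
That leaves H as the only ready step → H.

C, E, B, F, A, D, G, H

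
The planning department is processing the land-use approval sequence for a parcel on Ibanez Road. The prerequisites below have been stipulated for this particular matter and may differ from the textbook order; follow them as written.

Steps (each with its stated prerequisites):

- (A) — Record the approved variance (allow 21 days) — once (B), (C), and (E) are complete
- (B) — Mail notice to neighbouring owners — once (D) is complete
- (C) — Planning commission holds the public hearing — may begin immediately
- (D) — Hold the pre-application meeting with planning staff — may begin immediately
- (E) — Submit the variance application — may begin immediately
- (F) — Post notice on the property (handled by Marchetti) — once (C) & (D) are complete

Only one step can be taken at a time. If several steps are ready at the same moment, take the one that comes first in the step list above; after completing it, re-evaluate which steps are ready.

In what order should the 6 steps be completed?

(C), (D), (B), (E), (A), (F)

Nothing is required for (C), (D) and (E). (C) is listed earlier → (C) first.
Now (D) and (E) have their prerequisites met. (D) is listed earlier, so (D) next.
(B) and (F) now also ready, so the ready set is {(B), (E), (F)}; (B) is listed earlier → (B).
Ready: (E) and (F). (E) is listed earlier → (E).
(A) now also ready, so the ready set is {(A), (F)}; (A) is listed earlier → (A).
(F) needed (C) and (D), now all done → (F).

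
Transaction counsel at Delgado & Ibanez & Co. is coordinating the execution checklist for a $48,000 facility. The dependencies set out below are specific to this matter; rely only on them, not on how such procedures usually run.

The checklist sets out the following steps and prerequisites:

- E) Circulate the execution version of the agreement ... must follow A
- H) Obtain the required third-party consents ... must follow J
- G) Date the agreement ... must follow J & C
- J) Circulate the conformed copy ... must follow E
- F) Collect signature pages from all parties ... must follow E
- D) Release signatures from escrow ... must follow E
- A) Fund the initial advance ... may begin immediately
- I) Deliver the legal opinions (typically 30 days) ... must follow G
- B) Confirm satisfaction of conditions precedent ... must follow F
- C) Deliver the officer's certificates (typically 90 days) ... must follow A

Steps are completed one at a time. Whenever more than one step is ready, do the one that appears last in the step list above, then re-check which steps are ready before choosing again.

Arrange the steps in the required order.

A has no prerequisites → A first.
Now C and E have their prerequisites met. C is listed later, so C next.
E needed A, now all done → E.
Ready: D, F and J. D is listed later → D.
Now F and J have their prerequisites met. F is listed later, so F next.
B now also ready, so the ready set is {B, J}; B is listed later → B.
J needed E, now all done → J.
Ready: G and H. G is listed later → G.
Now I and H have their prerequisites met. I is listed later, so I next.
Next only H has its prerequisites met → H.

A, C, E, D, F, B, J, G, I, H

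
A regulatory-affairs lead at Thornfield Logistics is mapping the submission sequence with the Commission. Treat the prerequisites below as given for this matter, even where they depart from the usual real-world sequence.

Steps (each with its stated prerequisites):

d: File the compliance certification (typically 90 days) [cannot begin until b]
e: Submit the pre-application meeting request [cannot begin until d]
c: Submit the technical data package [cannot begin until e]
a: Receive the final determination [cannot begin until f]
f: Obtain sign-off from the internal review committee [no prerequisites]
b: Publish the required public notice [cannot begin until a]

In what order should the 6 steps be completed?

f a b d e c

f is the only step with nothing outstanding, so it goes first.
a is the only step now ready → a.
b needed a, now all done → b.
That leaves d as the only ready step → d.
e needed d, now all done → e.
Next only c has its prerequisites met → c.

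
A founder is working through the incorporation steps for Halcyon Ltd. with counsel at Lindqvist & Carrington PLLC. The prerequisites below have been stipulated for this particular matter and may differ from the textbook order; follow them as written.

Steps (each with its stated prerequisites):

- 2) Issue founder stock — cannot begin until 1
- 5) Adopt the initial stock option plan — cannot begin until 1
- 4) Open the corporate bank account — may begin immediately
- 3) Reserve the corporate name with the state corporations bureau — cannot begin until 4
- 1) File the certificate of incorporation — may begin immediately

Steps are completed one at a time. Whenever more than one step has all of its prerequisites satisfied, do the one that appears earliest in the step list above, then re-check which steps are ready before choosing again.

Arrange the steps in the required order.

Nothing is required for 4 and 1. 4 is listed earlier → 4 first.
3 and 1 are both available; 3 is listed earlier → 3.
1 is the only step now ready → 1.
Ready: 2 and 5. 2 is listed earlier → 2.
That leaves 5 as the only ready step → 5.

4, 3, 1, 2, 5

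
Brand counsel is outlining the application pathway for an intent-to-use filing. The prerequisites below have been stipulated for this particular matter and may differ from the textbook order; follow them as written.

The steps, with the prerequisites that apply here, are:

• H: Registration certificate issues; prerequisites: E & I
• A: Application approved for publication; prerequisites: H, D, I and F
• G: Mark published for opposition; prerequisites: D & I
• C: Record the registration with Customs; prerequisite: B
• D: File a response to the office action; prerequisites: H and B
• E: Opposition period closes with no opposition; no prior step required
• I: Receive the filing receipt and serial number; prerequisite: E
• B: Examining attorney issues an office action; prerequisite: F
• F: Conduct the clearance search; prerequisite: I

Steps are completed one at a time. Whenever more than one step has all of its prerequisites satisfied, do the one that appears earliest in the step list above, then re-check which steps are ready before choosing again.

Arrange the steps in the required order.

E is the only step with nothing outstanding, so it goes first.
I is the only step now ready → I.
Ready: H and F. H is listed earlier → H.
Next only F has its prerequisites met → F.
That leaves B as the only ready step → B.
Now C and D have their prerequisites met. C is listed earlier, so C next.
D is the only step now ready → D.
A and G are both available; A is listed earlier → A.
G needed D and I, now all done → G.

E, I, H, F, B, C, D, A, G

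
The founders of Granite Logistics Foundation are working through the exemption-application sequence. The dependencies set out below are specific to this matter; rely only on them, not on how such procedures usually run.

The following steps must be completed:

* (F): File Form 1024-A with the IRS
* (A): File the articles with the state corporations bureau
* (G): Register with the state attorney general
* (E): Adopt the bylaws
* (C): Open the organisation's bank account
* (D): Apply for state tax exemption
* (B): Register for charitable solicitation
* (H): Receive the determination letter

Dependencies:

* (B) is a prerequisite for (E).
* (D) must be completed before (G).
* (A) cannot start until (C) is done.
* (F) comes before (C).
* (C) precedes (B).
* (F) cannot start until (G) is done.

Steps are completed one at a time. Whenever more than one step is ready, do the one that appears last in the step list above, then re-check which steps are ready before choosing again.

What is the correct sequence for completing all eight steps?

(H), (D), (G), (F), (C), (B), (E), (A)

Nothing is required for (H) and (D). (H) is listed later → (H) first.
Next only (D) has its prerequisites met → (D).
Next only (G) has its prerequisites met → (G).
Next only (F) has its prerequisites met → (F).
(C) needed (F), now all done → (C).
Ready: (B) and (A). (B) is listed later → (B).
Ready: (E) and (A). (E) is listed later → (E).
(A) is the only step now ready → (A).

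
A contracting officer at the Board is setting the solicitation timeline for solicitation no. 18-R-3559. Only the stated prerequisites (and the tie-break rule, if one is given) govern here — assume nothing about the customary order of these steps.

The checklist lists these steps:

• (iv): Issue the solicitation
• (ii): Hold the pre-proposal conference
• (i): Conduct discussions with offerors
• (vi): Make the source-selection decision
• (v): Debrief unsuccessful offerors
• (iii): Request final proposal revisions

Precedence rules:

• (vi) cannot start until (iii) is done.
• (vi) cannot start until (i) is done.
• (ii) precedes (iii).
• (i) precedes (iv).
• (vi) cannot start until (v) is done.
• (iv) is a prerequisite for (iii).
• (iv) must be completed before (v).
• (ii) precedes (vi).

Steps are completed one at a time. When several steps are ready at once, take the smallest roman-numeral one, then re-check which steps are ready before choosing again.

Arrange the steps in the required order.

(i), (ii), (iv), (iii), (v), (vi)

(i) and (ii) have no prerequisites; (i) has the earlier label, so (i) is first.
(ii) and (iv) are both available; (ii) has the earlier label → (ii).
(iv) needed (i), now all done → (iv).
Ready: (iii) and (v). (iii) has the earlier label → (iii).
(v) needed (iv), now all done → (v).
(vi) needed (i), (ii), (iii) and (v), now all done → (vi).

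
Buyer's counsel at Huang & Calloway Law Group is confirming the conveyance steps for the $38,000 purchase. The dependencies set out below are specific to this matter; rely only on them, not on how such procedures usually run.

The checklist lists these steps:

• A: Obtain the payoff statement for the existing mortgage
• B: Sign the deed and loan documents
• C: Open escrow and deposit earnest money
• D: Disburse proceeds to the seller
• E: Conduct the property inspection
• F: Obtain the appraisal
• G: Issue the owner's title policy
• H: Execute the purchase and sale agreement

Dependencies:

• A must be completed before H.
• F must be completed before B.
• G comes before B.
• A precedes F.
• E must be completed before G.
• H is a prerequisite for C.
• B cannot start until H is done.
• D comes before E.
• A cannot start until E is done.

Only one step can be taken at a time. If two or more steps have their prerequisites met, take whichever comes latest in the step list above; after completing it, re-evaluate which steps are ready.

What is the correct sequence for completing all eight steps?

Only D has no prerequisites, so it is first.
That leaves E as the only ready step → E.
Ready: G and A. G is listed later → G.
That leaves A as the only ready step → A.
Ready: H and F. H is listed later → H.
Ready: F and C. F is listed later → F.
Now C and B have their prerequisites met. C is listed later, so C next.
Next only B has its prerequisites met → B.

D E G A H F C B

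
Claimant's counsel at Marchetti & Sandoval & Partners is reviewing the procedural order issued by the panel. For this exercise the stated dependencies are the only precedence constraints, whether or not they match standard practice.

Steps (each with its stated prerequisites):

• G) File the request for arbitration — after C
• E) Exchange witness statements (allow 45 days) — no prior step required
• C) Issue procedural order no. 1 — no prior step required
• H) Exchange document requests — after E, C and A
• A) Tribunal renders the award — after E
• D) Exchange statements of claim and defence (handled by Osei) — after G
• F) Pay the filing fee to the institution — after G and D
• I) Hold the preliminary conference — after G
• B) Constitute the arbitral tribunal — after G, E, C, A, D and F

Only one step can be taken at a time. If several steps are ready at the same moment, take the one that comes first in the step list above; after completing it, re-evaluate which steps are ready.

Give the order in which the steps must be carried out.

E → C → G → A → H → D → F → I → B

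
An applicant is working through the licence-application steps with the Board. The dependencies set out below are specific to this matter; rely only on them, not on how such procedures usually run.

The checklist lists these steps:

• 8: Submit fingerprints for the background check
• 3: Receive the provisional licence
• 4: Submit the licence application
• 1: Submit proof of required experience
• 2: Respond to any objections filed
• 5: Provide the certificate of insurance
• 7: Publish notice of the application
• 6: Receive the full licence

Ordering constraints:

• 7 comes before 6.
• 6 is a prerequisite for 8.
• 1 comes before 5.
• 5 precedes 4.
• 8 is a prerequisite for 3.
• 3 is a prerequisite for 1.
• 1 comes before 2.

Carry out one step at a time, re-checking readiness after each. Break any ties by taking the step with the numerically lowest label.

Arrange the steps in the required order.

7 is the only step with nothing outstanding, so it goes first.
That leaves 6 as the only ready step → 6.
Next only 8 has its prerequisites met → 8.
3 needed 8, now all done → 3.
That leaves 1 as the only ready step → 1.
Ready: 2 and 5. 2 has the earlier label → 2.
5 needed 1, now all done → 5.
Next only 4 has its prerequisites met → 4.

7, 6, 8, 3, 1, 2, 5, 4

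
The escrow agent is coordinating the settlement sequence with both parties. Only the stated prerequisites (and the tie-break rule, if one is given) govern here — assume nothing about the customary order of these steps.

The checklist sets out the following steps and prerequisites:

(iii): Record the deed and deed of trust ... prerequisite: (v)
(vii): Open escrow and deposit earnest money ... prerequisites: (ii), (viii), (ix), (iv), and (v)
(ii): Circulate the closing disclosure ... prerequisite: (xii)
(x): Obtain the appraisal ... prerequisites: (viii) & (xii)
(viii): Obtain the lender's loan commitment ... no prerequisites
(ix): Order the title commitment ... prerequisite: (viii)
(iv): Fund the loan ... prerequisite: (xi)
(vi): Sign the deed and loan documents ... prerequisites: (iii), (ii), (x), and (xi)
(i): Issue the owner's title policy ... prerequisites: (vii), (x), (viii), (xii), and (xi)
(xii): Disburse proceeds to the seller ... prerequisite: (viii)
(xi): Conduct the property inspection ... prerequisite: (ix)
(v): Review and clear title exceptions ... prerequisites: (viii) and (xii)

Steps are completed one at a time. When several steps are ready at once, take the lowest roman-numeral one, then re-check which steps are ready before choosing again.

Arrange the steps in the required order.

(viii) has no prerequisites → (viii) first.
Now (ix) and (xii) have their prerequisites met. (ix) has the earlier label, so (ix) next.
(xi) now also ready, so the ready set is {(xi), (xii)}; (xi) has the earlier label → (xi).
(iv) now also ready, so the ready set is {(iv), (xii)}; (iv) has the earlier label → (iv).
That leaves (xii) as the only ready step → (xii).
Now (ii), (v) and (x) have their prerequisites met. (ii) has the earlier label, so (ii) next.
Ready: (v) and (x). (v) has the earlier label → (v).
(iii), (vii) and (x) are all available; (iii) has the earlier label → (iii).
Now (vii) and (x) have their prerequisites met. (vii) has the earlier label, so (vii) next.
That leaves (x) as the only ready step → (x).
Ready: (i) and (vi). (i) has the earlier label → (i).
(vi) needed (ii), (iii), (x) and (xi), now all done → (vi).

(viii), (ix), (xi), (iv), (xii), (ii), (v), (iii), (vii), (x), (i), (vi)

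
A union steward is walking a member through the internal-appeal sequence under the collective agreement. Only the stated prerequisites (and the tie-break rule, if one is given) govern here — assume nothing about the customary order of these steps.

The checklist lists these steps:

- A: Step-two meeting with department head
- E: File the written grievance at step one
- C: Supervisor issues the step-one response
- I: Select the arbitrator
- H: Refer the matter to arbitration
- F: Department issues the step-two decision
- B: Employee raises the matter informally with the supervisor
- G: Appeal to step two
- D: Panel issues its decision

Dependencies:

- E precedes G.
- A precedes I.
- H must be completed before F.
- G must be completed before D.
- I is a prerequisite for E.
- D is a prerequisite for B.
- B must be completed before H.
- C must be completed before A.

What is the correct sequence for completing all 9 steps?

C → A → I → E → G → D → B → H → F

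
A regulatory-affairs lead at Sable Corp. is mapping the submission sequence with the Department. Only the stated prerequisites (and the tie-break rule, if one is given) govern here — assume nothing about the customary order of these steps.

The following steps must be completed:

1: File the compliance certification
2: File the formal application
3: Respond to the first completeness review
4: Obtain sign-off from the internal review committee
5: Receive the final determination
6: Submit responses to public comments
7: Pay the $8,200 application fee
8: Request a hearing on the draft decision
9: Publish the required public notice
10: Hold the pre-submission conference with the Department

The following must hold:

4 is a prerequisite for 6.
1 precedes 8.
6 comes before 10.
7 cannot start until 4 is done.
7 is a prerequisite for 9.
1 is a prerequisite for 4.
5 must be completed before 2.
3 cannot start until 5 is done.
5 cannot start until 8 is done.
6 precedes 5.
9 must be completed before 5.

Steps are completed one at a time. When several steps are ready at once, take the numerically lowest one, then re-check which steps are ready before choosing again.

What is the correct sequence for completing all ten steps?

1 has no prerequisites → 1 first.
4 and 8 are both available; 4 has the earlier label → 4.
Now 6, 7 and 8 have their prerequisites met. 6 has the earlier label, so 6 next.
Now 7, 8 and 10 have their prerequisites met. 7 has the earlier label, so 7 next.
Ready: 8, 9 and 10. 8 has the earlier label → 8.
Ready: 9 and 10. 9 has the earlier label → 9.
Ready: 5 and 10. 5 has the earlier label → 5.
Now 2, 3 and 10 have their prerequisites met. 2 has the earlier label, so 2 next.
Ready: 3 and 10. 3 has the earlier label → 3.
10 needed 6, now all done → 10.

1, 4, 6, 7, 8, 9, 5, 2, 3, 10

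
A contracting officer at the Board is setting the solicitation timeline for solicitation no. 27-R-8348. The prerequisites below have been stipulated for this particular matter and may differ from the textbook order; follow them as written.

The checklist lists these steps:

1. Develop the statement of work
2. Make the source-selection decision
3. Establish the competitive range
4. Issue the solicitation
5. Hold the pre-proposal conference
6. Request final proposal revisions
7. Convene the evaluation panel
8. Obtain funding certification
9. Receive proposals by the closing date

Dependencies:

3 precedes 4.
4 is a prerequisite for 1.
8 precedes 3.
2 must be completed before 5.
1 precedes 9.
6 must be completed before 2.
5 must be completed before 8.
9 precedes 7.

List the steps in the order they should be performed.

6 → 2 → 5 → 8 → 3 → 4 → 1 → 9 → 7

6 has no prerequisites → 6 first.
2 is the only step now ready → 2.
5 needed 2, now all done → 5.
8 is the only step now ready → 8.
3 needed 8, now all done → 3.
That leaves 4 as the only ready step → 4.
That leaves 1 as the only ready step → 1.
Next only 9 has its prerequisites met → 9.
7 is the only step now ready → 7.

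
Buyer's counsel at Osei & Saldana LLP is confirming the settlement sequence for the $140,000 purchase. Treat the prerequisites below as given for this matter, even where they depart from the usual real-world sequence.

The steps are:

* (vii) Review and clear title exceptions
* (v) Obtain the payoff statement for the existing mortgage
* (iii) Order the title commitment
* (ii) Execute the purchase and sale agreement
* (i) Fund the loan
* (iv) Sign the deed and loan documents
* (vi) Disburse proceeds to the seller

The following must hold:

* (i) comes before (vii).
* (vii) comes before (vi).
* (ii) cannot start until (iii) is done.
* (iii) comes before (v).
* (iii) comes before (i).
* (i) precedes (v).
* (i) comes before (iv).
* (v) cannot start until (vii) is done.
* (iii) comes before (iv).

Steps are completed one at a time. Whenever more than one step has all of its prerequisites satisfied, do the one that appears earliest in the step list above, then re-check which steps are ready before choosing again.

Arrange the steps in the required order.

(iii), (ii), (i), (vii), (v), (iv), (vi)

(iii) is the only step with nothing outstanding, so it goes first.
(ii) and (i) are both available; (ii) is listed earlier → (ii).
(i) is the only step now ready → (i).
Now (vii) and (iv) have their prerequisites met. (vii) is listed earlier, so (vii) next.
(v), (iv) and (vi) are all available; (v) is listed earlier → (v).
Now (iv) and (vi) have their prerequisites met. (iv) is listed earlier, so (iv) next.
(vi) needed (vii), now all done → (vi).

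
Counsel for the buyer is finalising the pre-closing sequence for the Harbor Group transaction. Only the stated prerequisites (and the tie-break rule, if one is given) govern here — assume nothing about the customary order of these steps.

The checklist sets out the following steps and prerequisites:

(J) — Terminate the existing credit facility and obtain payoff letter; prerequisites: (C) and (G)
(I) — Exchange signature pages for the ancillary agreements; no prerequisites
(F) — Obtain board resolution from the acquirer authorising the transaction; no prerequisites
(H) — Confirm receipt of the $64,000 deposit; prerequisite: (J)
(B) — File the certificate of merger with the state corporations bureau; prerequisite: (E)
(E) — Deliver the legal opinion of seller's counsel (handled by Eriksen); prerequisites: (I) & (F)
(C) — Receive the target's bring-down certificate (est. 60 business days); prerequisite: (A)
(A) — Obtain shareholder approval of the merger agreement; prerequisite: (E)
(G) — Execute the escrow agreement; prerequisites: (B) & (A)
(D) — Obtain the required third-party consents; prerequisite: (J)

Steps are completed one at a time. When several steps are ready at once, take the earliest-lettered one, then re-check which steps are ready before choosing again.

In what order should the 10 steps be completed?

(F) (I) (E) (A) (B) (C) (G) (J) (D) (H)

Nothing is required for (F) and (I). (F) has the earlier label → (F) first.
Next only (I) has its prerequisites met → (I).
(E) needed (F) and (I), now all done → (E).
Ready: (A) and (B). (A) has the earlier label → (A).
Now (B) and (C) have their prerequisites met. (B) has the earlier label, so (B) next.
(C) and (G) are both available; (C) has the earlier label → (C).
(G) is the only step now ready → (G).
(J) needed (C) and (G), now all done → (J).
Ready: (D) and (H). (D) has the earlier label → (D).
(H) needed (J), now all done → (H).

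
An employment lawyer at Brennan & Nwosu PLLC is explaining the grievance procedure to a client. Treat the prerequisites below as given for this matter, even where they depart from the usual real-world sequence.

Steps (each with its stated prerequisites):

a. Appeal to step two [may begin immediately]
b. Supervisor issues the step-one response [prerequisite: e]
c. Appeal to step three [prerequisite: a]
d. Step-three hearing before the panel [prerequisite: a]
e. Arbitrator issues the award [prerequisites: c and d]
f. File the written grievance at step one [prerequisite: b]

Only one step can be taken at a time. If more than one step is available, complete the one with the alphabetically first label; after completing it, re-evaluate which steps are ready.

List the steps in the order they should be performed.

Only a has no prerequisites, so it is first.
c and d are both available; c has the earlier label → c.
Next only d has its prerequisites met → d.
e needed c and d, now all done → e.
That leaves b as the only ready step → b.
f needed b, now all done → f.

a c d e b f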